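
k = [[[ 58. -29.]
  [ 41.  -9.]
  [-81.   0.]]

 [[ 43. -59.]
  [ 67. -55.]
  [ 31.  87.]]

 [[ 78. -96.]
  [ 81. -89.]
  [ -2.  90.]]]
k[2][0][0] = 78.0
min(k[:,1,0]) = 41.0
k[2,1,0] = 81.0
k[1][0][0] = 43.0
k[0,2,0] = -81.0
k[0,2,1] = 0.0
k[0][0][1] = -29.0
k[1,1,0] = 67.0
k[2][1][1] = -89.0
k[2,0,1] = -96.0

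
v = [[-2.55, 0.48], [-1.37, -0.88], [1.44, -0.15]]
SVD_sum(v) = [[-2.56,0.06], [-1.35,0.03], [1.44,-0.04]] + [[0.01, 0.42], [-0.02, -0.91], [-0.0, -0.11]]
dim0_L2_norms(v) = [3.23, 1.01]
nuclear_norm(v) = 4.24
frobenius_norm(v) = 3.39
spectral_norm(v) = 3.23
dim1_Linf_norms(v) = [2.55, 1.37, 1.44]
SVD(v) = [[-0.79, 0.41], [-0.42, -0.90], [0.45, -0.11]] @ diag([3.2340107453236544, 1.0106802160580461]) @ [[1.0,  -0.02],[0.02,  1.0]]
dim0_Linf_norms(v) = [2.55, 0.88]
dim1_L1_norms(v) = [3.03, 2.25, 1.59]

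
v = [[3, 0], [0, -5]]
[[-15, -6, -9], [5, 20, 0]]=v@ [[-5, -2, -3], [-1, -4, 0]]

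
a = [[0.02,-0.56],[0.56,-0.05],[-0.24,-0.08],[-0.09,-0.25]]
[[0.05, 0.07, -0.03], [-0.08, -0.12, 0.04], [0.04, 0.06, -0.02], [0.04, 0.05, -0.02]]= a @[[-0.15,-0.22,0.08], [-0.09,-0.14,0.05]]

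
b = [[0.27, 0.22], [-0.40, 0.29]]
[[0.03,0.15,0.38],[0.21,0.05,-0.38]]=b @ [[-0.24, 0.19, 1.17], [0.41, 0.44, 0.29]]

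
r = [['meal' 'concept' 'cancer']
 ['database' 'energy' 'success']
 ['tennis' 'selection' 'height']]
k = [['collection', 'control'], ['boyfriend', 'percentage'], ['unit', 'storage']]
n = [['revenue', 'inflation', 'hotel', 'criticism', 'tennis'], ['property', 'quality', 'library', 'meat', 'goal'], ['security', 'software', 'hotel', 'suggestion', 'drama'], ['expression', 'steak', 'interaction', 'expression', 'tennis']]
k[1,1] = 'percentage'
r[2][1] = 'selection'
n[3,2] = 'interaction'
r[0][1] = 'concept'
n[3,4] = 'tennis'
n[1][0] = 'property'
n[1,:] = ['property', 'quality', 'library', 'meat', 'goal']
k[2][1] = 'storage'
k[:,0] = ['collection', 'boyfriend', 'unit']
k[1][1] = 'percentage'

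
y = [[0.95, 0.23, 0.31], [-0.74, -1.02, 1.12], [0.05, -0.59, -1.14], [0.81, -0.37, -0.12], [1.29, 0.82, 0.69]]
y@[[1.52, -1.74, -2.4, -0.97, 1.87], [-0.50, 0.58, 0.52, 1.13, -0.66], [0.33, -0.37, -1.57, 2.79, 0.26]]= [[1.43, -1.63, -2.65, 0.2, 1.71], [-0.25, 0.28, -0.51, 2.69, -0.42], [-0.01, -0.01, 1.36, -3.90, 0.19], [1.38, -1.58, -1.95, -1.54, 1.73], [1.78, -2.02, -3.75, 1.60, 2.05]]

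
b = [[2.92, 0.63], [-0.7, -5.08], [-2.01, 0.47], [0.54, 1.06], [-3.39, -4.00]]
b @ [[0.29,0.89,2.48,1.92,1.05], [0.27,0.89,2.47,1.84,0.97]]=[[1.02, 3.16, 8.80, 6.77, 3.68],[-1.57, -5.14, -14.28, -10.69, -5.66],[-0.46, -1.37, -3.82, -2.99, -1.65],[0.44, 1.42, 3.96, 2.99, 1.60],[-2.06, -6.58, -18.29, -13.87, -7.44]]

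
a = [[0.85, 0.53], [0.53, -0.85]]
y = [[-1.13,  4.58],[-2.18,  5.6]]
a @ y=[[-2.12, 6.86], [1.25, -2.33]]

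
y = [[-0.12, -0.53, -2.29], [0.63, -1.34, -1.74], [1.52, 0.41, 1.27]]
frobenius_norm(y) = 3.85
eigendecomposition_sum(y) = [[(-0.08+1.01j),  (-0.24+0.01j),  -1.15+0.23j],[(-0.05+0.77j),  (-0.19+0.01j),  -0.87+0.18j],[0.84-0.33j,  0.10+0.19j,  (0.64+0.83j)]] + [[-0.08-1.01j, -0.24-0.01j, (-1.15-0.23j)], [-0.05-0.77j, (-0.19-0.01j), (-0.87-0.18j)], [(0.84+0.33j), (0.1-0.19j), (0.64-0.83j)]] + [[(0.03+0j), -0.04-0.00j, 0.00+0.00j], [(0.74+0j), -0.97-0.00j, 0j], [(-0.16-0j), 0.21+0.00j, -0.00-0.00j]]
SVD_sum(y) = [[-0.24, -0.9, -2.12], [-0.22, -0.8, -1.87], [0.16, 0.58, 1.36]] + [[0.02, -0.01, 0.00], [0.93, -0.26, 0.00], [1.31, -0.36, 0.0]] + [[0.11, 0.38, -0.17], [-0.08, -0.28, 0.13], [0.05, 0.20, -0.09]]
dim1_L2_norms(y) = [2.35, 2.28, 2.02]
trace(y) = -0.19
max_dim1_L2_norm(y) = 2.35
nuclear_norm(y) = 5.67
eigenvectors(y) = [[(-0.65+0j),-0.65-0.00j,(-0.04+0j)], [(-0.49+0j),-0.49-0.00j,(-0.98+0j)], [0.25+0.52j,0.25-0.52j,0.21+0.00j]]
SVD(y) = [[-0.68, -0.01, 0.74], [-0.6, -0.58, -0.56], [0.43, -0.82, 0.38]] @ diag([3.427104525221957, 1.6639260124740338, 0.5806933771065781]) @ [[0.11,  0.39,  0.91], [-0.96,  0.27,  -0.0], [0.25,  0.88,  -0.40]]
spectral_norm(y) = 3.43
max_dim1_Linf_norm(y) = 2.29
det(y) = -3.31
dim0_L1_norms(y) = [2.27, 2.28, 5.3]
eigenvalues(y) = [(0.37+1.84j), (0.37-1.84j), (-0.94+0j)]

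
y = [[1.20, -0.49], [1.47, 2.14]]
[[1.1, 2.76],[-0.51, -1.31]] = y @ [[0.64, 1.6], [-0.68, -1.71]]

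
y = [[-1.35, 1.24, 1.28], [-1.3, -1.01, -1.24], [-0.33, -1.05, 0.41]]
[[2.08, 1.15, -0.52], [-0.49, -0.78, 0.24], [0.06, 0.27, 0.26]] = y @ [[-0.56, -0.12, 0.08], [0.38, 0.06, -0.29], [0.67, 0.71, -0.04]]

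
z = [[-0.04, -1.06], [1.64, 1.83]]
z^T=[[-0.04, 1.64], [-1.06, 1.83]]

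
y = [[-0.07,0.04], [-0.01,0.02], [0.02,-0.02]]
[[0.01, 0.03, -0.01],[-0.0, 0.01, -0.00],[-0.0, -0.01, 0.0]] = y @ [[-0.27, -0.32, 0.1], [-0.17, 0.2, -0.0]]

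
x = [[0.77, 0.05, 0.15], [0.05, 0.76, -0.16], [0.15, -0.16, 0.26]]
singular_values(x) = [0.82, 0.8, 0.17]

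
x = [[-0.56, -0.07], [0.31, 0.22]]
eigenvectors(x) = [[-0.92, 0.09], [0.38, -1.00]]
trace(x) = -0.34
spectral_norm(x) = 0.66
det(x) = -0.10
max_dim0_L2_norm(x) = 0.64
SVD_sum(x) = [[-0.54, -0.15], [0.34, 0.10]] + [[-0.02,0.08], [-0.03,0.12]]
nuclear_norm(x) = 0.82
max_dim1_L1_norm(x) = 0.63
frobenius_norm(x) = 0.68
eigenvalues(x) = [-0.53, 0.19]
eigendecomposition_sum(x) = [[-0.55, -0.05], [0.23, 0.02]] + [[-0.01, -0.02], [0.08, 0.20]]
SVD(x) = [[-0.84, 0.54], [0.54, 0.84]] @ diag([0.6629950909417026, 0.15309313958242404]) @ [[0.96, 0.27], [-0.27, 0.96]]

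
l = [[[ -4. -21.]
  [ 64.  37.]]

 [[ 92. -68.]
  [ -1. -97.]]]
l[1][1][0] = -1.0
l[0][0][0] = -4.0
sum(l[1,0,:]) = 24.0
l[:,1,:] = [[64.0, 37.0], [-1.0, -97.0]]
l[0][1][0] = 64.0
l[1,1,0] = -1.0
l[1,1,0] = -1.0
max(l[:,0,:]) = 92.0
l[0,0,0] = -4.0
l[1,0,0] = 92.0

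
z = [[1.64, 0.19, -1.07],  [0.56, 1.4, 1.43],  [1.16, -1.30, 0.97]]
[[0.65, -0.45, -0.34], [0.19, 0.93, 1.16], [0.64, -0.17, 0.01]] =z@[[0.43, -0.08, 0.04], [-0.08, 0.33, 0.36], [0.04, 0.36, 0.44]]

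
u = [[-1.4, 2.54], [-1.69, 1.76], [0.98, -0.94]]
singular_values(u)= [3.99, 0.55]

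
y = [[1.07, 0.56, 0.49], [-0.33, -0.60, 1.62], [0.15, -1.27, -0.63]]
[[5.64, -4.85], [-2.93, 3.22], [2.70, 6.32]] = y @ [[6.18, -1.77], [-0.95, -5.06], [-0.9, -0.25]]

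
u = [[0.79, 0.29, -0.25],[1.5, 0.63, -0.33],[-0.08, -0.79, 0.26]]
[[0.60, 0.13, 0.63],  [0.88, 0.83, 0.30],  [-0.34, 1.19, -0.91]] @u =[[0.62, -0.24, -0.03], [1.92, 0.54, -0.42], [1.59, 1.37, -0.54]]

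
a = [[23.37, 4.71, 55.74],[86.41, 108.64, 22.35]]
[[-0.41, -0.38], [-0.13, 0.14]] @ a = [[-42.42, -43.21, -31.35], [9.06, 14.6, -4.12]]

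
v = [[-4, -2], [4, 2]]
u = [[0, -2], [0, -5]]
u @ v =[[-8, -4], [-20, -10]]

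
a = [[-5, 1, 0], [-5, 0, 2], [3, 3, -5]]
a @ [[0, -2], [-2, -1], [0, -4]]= [[-2, 9], [0, 2], [-6, 11]]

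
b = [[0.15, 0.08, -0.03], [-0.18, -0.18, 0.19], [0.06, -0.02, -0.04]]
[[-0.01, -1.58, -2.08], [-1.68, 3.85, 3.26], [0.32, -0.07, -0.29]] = b @ [[-2.17,-2.24,-8.59], [-0.2,-13.61,-10.06], [-11.1,5.23,-0.5]]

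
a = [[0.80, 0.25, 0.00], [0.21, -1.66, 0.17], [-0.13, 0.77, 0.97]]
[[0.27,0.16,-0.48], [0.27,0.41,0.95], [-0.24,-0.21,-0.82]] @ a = [[0.31, -0.57, -0.44], [0.18, 0.12, 0.99], [-0.13, -0.34, -0.83]]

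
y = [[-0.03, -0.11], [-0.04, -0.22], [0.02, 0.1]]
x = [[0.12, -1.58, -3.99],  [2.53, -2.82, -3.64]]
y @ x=[[-0.28,0.36,0.52], [-0.56,0.68,0.96], [0.26,-0.31,-0.44]]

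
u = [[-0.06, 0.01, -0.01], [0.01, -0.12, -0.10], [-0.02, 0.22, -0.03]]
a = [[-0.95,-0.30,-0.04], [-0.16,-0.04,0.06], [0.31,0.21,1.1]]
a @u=[[0.05, 0.02, 0.04], [0.01, 0.02, 0.00], [-0.04, 0.22, -0.06]]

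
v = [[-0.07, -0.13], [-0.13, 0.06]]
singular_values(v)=[0.15, 0.14]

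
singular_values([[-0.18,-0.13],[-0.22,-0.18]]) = [0.36, 0.01]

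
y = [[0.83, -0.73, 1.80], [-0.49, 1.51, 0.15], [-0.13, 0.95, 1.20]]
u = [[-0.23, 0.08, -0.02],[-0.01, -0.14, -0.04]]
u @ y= [[-0.23, 0.27, -0.43], [0.07, -0.24, -0.09]]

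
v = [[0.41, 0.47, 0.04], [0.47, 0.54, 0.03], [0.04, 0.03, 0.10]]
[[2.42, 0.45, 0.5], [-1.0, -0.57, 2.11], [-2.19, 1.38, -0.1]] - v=[[2.01, -0.02, 0.46], [-1.47, -1.11, 2.08], [-2.23, 1.35, -0.20]]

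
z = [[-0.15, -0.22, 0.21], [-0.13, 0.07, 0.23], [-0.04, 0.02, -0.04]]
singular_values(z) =[0.39, 0.2, 0.06]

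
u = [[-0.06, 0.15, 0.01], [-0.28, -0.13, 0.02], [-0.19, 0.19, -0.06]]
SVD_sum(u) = [[-0.09, 0.02, -0.01], [-0.24, 0.05, -0.02], [-0.22, 0.05, -0.02]] + [[0.03, 0.13, -0.02],[-0.04, -0.18, 0.03],[0.03, 0.15, -0.02]] + [[-0.0, 0.01, 0.04],[-0.00, 0.00, 0.01],[0.00, -0.00, -0.02]]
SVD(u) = [[-0.26, 0.47, -0.84], [-0.71, -0.69, -0.17], [-0.66, 0.55, 0.51]] @ diag([0.346850693216604, 0.27483934703307944, 0.04310371141319268]) @ [[0.98, -0.21, 0.07], [0.22, 0.96, -0.15], [0.03, -0.16, -0.99]]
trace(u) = -0.25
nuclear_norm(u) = 0.66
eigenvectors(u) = [[(0.34-0.27j), 0.34+0.27j, (0.08+0j)], [(0.26+0.47j), (0.26-0.47j), -0.08+0.00j], [(0.72+0j), (0.72-0j), (0.99+0j)]]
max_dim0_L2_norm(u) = 0.34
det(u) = -0.00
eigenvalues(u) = [(-0.08+0.2j), (-0.08-0.2j), (-0.09+0j)]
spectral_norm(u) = 0.35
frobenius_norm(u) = 0.44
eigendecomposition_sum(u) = [[(-0.04+0.11j), (0.07+0.04j), (0.01-0.01j)], [-0.13-0.07j, (-0.06+0.08j), (0.01+0.01j)], [(-0.17+0.11j), 0.05+0.12j, (0.02+0j)]] + [[(-0.04-0.11j), 0.07-0.04j, 0.01+0.01j], [-0.13+0.07j, (-0.06-0.08j), 0.01-0.01j], [-0.17-0.11j, (0.05-0.12j), (0.02-0j)]] + [[(0.01-0j), 0.01+0.00j, -0.01+0.00j], [(-0.01+0j), -0.01-0.00j, (0.01-0j)], [(0.14-0j), (0.08+0j), (-0.1+0j)]]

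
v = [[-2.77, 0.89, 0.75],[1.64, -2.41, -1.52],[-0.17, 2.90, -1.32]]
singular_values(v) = [4.53, 2.82, 1.22]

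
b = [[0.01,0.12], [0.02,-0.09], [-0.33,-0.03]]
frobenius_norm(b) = 0.36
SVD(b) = [[-0.07, 0.79], [-0.03, -0.61], [1.00, 0.04]] @ diag([0.3322562326935801, 0.14968565674863285]) @ [[-0.99, -0.11], [-0.11, 0.99]]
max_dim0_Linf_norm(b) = 0.33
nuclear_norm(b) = 0.48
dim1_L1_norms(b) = [0.13, 0.11, 0.36]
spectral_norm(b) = 0.33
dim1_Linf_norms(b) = [0.12, 0.09, 0.33]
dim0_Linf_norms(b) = [0.33, 0.12]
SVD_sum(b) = [[0.02, 0.00], [0.01, 0.00], [-0.33, -0.04]] + [[-0.01,0.12], [0.01,-0.09], [-0.0,0.01]]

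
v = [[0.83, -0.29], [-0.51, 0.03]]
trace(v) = 0.86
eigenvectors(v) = [[0.88,0.29], [-0.47,0.96]]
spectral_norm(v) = 1.01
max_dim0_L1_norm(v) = 1.34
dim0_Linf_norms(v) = [0.83, 0.29]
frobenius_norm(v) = 1.02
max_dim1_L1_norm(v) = 1.12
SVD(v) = [[-0.87, 0.50],[0.5, 0.87]] @ diag([1.009532245372681, 0.12183860452579505]) @ [[-0.96, 0.26], [-0.26, -0.96]]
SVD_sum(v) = [[0.85, -0.23], [-0.48, 0.13]] + [[-0.02, -0.06], [-0.03, -0.1]]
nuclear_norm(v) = 1.13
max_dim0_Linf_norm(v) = 0.83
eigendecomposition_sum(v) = [[0.85, -0.26],[-0.45, 0.14]] + [[-0.02, -0.03], [-0.06, -0.11]]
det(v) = -0.12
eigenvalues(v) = [0.98, -0.12]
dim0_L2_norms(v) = [0.97, 0.29]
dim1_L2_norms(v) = [0.88, 0.51]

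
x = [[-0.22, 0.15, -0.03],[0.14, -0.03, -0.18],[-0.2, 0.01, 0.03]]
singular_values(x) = [0.36, 0.18, 0.07]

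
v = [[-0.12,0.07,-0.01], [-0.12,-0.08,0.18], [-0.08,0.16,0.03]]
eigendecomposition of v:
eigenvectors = [[(0.13+0j), 0.74+0.00j, (0.74-0j)], [0.59+0.00j, (-0.26+0.22j), (-0.26-0.22j)], [(0.8+0j), (0.57-0.12j), (0.57+0.12j)]]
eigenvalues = [(0.14+0j), (-0.15+0.02j), (-0.15-0.02j)]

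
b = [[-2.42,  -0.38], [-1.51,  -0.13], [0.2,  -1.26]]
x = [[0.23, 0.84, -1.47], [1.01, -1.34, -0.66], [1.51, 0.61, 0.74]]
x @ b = [[-2.12, 1.66], [-0.55, 0.62], [-4.43, -1.59]]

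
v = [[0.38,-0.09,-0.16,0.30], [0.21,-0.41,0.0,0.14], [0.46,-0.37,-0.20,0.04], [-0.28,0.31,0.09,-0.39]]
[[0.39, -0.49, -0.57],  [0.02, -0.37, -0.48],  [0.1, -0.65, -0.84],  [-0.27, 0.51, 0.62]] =v@ [[0.81, -0.50, -0.52], [0.6, 0.55, 0.83], [0.39, 1.03, 1.42], [0.67, -0.27, -0.24]]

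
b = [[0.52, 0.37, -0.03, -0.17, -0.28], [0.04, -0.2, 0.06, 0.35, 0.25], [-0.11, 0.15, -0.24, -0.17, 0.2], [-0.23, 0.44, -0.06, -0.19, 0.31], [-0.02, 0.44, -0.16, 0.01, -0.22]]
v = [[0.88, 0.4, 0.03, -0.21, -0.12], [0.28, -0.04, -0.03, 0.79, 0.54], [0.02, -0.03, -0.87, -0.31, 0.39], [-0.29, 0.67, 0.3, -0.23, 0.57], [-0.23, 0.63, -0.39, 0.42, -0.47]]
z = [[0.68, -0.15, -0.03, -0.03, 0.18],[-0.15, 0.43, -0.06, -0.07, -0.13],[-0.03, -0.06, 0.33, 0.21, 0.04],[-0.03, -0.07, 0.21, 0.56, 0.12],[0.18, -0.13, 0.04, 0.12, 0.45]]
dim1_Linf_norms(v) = [0.88, 0.79, 0.87, 0.67, 0.63]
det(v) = -1.00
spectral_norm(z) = 0.89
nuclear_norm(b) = 2.45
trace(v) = -0.73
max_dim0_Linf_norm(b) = 0.52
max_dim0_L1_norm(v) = 2.09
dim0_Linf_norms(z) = [0.68, 0.43, 0.33, 0.56, 0.45]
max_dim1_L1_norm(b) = 1.37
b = z @ v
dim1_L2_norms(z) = [0.72, 0.48, 0.4, 0.61, 0.52]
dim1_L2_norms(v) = [1.0, 1.0, 1.0, 1.0, 1.0]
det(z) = 0.01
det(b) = -0.01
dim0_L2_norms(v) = [1.0, 1.0, 1.0, 1.0, 1.0]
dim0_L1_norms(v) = [1.7, 1.77, 1.62, 1.96, 2.09]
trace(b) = -0.33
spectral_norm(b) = 0.89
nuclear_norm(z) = 2.45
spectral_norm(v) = 1.01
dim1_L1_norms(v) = [1.64, 1.68, 1.62, 2.06, 2.14]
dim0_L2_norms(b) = [0.58, 0.77, 0.3, 0.47, 0.57]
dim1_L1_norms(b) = [1.37, 0.9, 0.87, 1.23, 0.85]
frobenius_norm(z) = 1.25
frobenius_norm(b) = 1.25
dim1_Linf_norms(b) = [0.52, 0.35, 0.24, 0.44, 0.44]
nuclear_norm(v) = 5.00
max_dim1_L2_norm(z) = 0.72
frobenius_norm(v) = 2.24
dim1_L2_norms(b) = [0.72, 0.48, 0.4, 0.62, 0.52]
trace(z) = 2.45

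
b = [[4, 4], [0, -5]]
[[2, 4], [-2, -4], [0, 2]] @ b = [[8, -12], [-8, 12], [0, -10]]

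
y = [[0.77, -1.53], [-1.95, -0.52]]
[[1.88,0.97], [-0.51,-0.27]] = y@[[0.52,0.27], [-0.97,-0.5]]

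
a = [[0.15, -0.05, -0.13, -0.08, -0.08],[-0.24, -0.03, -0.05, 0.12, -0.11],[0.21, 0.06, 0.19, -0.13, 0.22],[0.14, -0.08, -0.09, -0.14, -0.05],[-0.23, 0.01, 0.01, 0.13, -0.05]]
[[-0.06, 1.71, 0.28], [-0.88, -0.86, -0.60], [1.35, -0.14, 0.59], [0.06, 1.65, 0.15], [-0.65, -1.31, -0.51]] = a @ [[4.19, 4.22, 4.52], [-4.52, -0.66, 0.49], [4.09, -3.84, 4.63], [3.12, -3.52, 1.86], [1.66, -3.27, -4.66]]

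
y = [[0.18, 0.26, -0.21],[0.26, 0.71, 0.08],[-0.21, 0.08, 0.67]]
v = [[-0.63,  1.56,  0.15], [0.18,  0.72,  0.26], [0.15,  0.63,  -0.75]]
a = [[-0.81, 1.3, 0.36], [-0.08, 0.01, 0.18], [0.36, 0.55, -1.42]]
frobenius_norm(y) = 1.11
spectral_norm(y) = 0.82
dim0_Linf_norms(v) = [0.63, 1.56, 0.75]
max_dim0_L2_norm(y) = 0.76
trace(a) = -2.22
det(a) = 0.01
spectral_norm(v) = 1.88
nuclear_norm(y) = 1.56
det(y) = -0.00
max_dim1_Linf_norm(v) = 1.56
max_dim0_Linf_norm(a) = 1.42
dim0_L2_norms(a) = [0.89, 1.41, 1.48]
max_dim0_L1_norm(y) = 1.05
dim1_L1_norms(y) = [0.65, 1.05, 0.96]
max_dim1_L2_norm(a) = 1.57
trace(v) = -0.66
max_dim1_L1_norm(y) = 1.05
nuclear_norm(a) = 3.15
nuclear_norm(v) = 3.18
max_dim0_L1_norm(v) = 2.91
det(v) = 0.72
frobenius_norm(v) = 2.11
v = a + y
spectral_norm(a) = 1.61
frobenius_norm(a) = 2.23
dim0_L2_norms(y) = [0.38, 0.76, 0.71]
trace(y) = 1.56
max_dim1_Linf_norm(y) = 0.71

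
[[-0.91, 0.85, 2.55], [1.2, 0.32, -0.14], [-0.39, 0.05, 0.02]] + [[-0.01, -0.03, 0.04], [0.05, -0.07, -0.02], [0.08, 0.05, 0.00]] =[[-0.92, 0.82, 2.59],[1.25, 0.25, -0.16],[-0.31, 0.10, 0.02]]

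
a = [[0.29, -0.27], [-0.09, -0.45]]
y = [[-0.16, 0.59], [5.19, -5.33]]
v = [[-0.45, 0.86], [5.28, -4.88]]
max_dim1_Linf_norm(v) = 5.28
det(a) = -0.15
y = a + v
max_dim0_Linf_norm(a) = 0.45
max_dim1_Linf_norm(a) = 0.45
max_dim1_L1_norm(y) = 10.52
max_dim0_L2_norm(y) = 5.36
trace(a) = -0.16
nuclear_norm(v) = 7.57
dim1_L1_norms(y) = [0.75, 10.52]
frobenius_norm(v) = 7.25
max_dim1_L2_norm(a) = 0.46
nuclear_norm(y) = 7.75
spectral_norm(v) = 7.25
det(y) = -2.21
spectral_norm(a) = 0.53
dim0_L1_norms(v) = [5.73, 5.74]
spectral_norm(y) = 7.46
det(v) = -2.34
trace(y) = -5.49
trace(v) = -5.33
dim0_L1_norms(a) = [0.38, 0.72]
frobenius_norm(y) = 7.46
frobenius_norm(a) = 0.61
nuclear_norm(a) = 0.82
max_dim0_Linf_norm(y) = 5.33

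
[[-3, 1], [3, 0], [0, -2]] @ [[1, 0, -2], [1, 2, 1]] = [[-2, 2, 7], [3, 0, -6], [-2, -4, -2]]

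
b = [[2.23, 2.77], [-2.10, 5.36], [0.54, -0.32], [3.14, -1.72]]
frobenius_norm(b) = 7.68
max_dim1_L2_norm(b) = 5.76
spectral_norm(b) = 6.64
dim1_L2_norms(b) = [3.56, 5.76, 0.63, 3.58]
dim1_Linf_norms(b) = [2.77, 5.36, 0.54, 3.14]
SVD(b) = [[-0.25, 0.82], [-0.87, 0.05], [0.08, 0.1], [0.43, 0.57]] @ diag([6.639676480480188, 3.8616183439794036]) @ [[0.4, -0.92], [0.92, 0.40]]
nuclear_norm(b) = 10.50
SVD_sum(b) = [[-0.66, 1.52], [-2.29, 5.28], [0.2, -0.47], [1.13, -2.59]] + [[2.89, 1.25], [0.19, 0.08], [0.34, 0.15], [2.01, 0.87]]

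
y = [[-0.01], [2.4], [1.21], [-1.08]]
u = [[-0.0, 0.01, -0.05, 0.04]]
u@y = [[-0.08]]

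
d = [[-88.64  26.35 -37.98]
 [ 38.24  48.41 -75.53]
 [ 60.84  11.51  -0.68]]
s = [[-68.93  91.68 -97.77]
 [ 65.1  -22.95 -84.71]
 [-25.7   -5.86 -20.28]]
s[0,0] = -68.93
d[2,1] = 11.51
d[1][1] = 48.41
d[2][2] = -0.68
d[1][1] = 48.41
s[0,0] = -68.93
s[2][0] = -25.7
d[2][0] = 60.84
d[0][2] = -37.98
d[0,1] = 26.35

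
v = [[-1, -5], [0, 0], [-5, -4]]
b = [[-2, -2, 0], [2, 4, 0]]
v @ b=[[-8, -18, 0], [0, 0, 0], [2, -6, 0]]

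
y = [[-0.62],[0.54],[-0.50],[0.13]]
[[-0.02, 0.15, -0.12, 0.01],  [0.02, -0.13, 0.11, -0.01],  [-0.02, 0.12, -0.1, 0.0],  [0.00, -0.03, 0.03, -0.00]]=y@[[0.03, -0.24, 0.2, -0.01]]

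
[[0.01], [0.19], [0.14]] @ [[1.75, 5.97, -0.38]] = [[0.02, 0.06, -0.00],[0.33, 1.13, -0.07],[0.25, 0.84, -0.05]]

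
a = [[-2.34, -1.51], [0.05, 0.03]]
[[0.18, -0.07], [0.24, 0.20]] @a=[[-0.42, -0.27], [-0.55, -0.36]]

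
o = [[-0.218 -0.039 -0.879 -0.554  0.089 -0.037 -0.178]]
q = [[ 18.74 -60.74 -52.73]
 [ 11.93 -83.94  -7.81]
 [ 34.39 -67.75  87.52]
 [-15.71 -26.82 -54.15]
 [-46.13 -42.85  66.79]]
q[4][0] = -46.13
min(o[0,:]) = -0.879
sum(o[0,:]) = -1.816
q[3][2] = -54.15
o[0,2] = -0.879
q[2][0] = 34.39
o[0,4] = 0.089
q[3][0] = -15.71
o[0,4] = 0.089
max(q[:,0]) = 34.39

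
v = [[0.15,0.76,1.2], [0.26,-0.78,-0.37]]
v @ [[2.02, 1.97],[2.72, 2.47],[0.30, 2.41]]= [[2.73, 5.06], [-1.71, -2.31]]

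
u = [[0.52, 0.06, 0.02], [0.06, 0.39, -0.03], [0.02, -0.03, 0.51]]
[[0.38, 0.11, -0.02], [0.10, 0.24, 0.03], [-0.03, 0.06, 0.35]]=u @ [[0.71, 0.14, -0.08], [0.14, 0.61, 0.14], [-0.08, 0.14, 0.70]]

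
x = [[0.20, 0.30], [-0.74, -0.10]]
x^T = [[0.20, -0.74], [0.30, -0.10]]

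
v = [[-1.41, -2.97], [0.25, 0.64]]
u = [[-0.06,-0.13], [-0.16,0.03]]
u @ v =[[0.05, 0.09], [0.23, 0.49]]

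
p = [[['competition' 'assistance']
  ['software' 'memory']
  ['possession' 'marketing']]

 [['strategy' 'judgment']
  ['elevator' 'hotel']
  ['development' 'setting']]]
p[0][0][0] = 'competition'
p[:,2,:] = [['possession', 'marketing'], ['development', 'setting']]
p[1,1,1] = 'hotel'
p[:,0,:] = [['competition', 'assistance'], ['strategy', 'judgment']]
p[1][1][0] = 'elevator'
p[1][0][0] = 'strategy'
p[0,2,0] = 'possession'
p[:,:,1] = [['assistance', 'memory', 'marketing'], ['judgment', 'hotel', 'setting']]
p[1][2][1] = 'setting'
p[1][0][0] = 'strategy'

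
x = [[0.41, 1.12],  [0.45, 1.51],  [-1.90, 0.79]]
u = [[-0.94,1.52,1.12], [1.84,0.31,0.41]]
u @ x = [[-1.83, 2.13], [0.11, 2.85]]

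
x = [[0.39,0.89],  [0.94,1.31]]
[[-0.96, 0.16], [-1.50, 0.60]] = x @ [[-0.24,0.97], [-0.97,-0.24]]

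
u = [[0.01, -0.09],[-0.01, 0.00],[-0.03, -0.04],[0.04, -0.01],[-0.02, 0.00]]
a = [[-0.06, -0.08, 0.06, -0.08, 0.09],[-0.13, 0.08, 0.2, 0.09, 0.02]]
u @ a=[[0.01, -0.01, -0.02, -0.01, -0.0], [0.00, 0.00, -0.00, 0.00, -0.00], [0.01, -0.00, -0.01, -0.00, -0.0], [-0.00, -0.00, 0.00, -0.0, 0.0], [0.00, 0.0, -0.0, 0.00, -0.0]]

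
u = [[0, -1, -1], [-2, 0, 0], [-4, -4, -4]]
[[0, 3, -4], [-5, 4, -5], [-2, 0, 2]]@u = [[10, 16, 16], [12, 25, 25], [-8, -6, -6]]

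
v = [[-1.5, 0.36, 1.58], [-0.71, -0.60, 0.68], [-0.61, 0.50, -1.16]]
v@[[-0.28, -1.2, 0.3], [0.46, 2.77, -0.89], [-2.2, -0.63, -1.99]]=[[-2.89,  1.8,  -3.91], [-1.57,  -1.24,  -1.03], [2.95,  2.85,  1.68]]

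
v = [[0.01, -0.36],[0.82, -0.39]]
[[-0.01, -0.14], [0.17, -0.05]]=v@[[0.22, 0.13], [0.03, 0.40]]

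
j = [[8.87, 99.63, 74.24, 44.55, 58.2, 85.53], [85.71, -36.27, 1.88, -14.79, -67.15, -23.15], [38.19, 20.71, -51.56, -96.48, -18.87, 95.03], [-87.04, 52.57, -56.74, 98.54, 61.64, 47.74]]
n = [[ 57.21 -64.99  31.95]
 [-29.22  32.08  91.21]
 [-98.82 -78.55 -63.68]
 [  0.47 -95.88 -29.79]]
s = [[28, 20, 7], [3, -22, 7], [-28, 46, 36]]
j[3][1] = 52.57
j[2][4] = -18.87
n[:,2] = [31.95, 91.21, -63.68, -29.79]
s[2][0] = -28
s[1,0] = 3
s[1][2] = 7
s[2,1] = 46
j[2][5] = 95.03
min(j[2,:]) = -96.48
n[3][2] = -29.79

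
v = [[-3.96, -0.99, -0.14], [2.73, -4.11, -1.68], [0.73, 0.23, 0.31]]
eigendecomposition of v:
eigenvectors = [[(0.02+0.49j), (0.02-0.49j), (0.05+0j)], [0.86+0.00j, (0.86-0j), -0.33+0.00j], [(-0.01-0.09j), -0.01+0.09j, 0.94+0.00j]]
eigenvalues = [(-4.01+1.73j), (-4.01-1.73j), (0.26+0j)]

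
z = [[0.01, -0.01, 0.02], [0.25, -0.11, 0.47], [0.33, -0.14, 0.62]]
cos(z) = [[1.0,0.00,-0.00], [-0.06,1.03,-0.12], [-0.08,0.04,0.84]]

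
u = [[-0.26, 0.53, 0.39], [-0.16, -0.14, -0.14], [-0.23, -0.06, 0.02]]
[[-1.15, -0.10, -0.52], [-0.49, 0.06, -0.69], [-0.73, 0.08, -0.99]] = u@[[3.41, -0.20, 3.8], [-0.83, -0.5, 1.65], [0.44, 0.30, -1.05]]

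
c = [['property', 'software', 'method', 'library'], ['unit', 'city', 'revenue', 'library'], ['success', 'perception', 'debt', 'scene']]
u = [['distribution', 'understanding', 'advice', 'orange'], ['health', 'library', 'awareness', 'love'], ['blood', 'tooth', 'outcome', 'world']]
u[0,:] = ['distribution', 'understanding', 'advice', 'orange']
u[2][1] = 'tooth'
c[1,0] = 'unit'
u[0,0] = 'distribution'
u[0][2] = 'advice'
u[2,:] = ['blood', 'tooth', 'outcome', 'world']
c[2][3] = 'scene'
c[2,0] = 'success'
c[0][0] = 'property'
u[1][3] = 'love'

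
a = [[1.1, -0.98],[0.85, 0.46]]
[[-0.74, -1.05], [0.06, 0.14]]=a@[[-0.21,-0.26], [0.52,0.78]]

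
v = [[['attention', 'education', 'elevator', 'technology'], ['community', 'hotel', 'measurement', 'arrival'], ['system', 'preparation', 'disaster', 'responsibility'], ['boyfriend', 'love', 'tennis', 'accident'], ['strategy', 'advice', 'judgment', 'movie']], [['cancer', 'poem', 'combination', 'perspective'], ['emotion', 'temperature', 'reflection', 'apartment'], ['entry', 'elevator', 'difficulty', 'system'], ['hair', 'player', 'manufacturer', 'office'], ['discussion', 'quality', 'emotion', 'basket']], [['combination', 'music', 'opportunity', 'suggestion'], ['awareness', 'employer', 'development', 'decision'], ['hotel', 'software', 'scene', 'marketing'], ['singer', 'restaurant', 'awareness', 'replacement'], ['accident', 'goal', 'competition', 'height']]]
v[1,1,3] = 'apartment'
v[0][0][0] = 'attention'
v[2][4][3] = 'height'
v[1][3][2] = 'manufacturer'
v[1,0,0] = 'cancer'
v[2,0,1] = 'music'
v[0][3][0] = 'boyfriend'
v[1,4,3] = 'basket'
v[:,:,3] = [['technology', 'arrival', 'responsibility', 'accident', 'movie'], ['perspective', 'apartment', 'system', 'office', 'basket'], ['suggestion', 'decision', 'marketing', 'replacement', 'height']]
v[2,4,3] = 'height'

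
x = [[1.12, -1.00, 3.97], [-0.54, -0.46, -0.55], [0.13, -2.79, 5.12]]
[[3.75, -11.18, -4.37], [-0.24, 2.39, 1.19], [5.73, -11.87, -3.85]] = x @ [[-0.59,-1.24,-0.94], [-0.08,-0.61,-0.37], [1.09,-2.62,-0.93]]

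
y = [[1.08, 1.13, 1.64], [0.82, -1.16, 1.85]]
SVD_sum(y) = [[0.92, -0.05, 1.70], [0.97, -0.05, 1.8]] + [[0.16, 1.18, -0.06],[-0.15, -1.11, 0.05]]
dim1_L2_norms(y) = [2.27, 2.33]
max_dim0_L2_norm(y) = 2.47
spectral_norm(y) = 2.81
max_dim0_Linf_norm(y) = 1.85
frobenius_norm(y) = 3.25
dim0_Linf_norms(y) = [1.08, 1.16, 1.85]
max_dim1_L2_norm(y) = 2.33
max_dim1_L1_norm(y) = 3.85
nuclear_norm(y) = 4.45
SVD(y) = [[-0.69, -0.73], [-0.73, 0.69]] @ diag([2.8106991396997607, 1.6350444477417199]) @ [[-0.48, 0.02, -0.88],[-0.14, -0.99, 0.05]]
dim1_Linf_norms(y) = [1.64, 1.85]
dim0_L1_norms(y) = [1.9, 2.29, 3.49]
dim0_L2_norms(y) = [1.36, 1.62, 2.47]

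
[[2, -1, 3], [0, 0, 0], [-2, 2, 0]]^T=[[2, 0, -2], [-1, 0, 2], [3, 0, 0]]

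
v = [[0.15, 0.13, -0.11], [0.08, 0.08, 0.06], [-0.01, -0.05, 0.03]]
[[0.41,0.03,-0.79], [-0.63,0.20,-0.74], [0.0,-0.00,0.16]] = v@[[1.53, 0.52, -3.65], [-4.38, 0.89, -3.82], [-6.78, 1.51, -2.29]]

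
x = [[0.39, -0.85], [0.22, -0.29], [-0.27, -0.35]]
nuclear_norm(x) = 1.42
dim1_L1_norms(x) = [1.24, 0.51, 0.62]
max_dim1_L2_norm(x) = 0.94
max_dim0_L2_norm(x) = 0.96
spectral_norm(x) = 1.02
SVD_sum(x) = [[0.34,-0.87], [0.13,-0.33], [0.08,-0.21]] + [[0.05, 0.02], [0.09, 0.04], [-0.35, -0.14]]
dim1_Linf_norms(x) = [0.85, 0.29, 0.35]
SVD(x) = [[0.91,  0.14], [0.34,  0.25], [0.22,  -0.96]] @ diag([1.0228313633802482, 0.3953681854748845]) @ [[0.36, -0.93], [0.93, 0.36]]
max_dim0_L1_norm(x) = 1.49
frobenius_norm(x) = 1.10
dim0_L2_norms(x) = [0.52, 0.96]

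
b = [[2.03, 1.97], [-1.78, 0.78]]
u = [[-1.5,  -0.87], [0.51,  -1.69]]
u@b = [[-1.5, -3.63], [4.04, -0.31]]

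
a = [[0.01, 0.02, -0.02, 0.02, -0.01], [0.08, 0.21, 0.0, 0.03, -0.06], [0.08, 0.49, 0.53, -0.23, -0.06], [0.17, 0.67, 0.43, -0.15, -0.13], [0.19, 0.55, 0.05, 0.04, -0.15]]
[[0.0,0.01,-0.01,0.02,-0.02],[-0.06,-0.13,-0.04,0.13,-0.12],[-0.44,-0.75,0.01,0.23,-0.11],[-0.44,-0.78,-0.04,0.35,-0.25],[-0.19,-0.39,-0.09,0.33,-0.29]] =a@[[0.12,-0.18,0.42,-0.24,-0.97], [-0.24,-0.58,-0.31,0.74,-0.29], [-0.60,-0.57,0.03,0.00,0.04], [-0.04,0.60,-0.46,0.41,-0.26], [0.35,0.20,-0.12,0.32,-0.44]]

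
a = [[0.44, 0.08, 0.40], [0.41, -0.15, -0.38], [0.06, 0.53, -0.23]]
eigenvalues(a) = [(0.6+0j), (-0.27+0.51j), (-0.27-0.51j)]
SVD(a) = [[0.74, 0.55, 0.38],  [-0.21, 0.73, -0.65],  [-0.64, 0.4, 0.66]] @ diag([0.6125651001265823, 0.6041738857033243, 0.5404978389790807]) @ [[0.33,-0.40,0.85], [0.94,0.24,-0.25], [-0.11,0.88,0.46]]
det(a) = 0.20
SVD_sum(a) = [[0.15,-0.18,0.39], [-0.04,0.05,-0.11], [-0.13,0.16,-0.33]] + [[0.31, 0.08, -0.08],  [0.42, 0.11, -0.11],  [0.23, 0.06, -0.06]] + [[-0.02,0.18,0.09], [0.04,-0.31,-0.16], [-0.04,0.32,0.16]]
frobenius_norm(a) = 1.02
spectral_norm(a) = 0.61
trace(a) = 0.06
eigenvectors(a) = [[0.89+0.00j, (0.22-0.22j), (0.22+0.22j)], [0.34+0.00j, (-0.67+0j), -0.67-0.00j], [0.29+0.00j, (0.03+0.67j), (0.03-0.67j)]]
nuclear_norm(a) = 1.76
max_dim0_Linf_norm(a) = 0.53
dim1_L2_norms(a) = [0.6, 0.58, 0.58]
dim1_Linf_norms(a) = [0.44, 0.41, 0.53]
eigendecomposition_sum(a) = [[0.48-0.00j, (0.16+0j), (0.16+0j)], [(0.19-0j), (0.06+0j), (0.06+0j)], [(0.15-0j), 0.05+0.00j, (0.05+0j)]] + [[(-0.02+0.05j),-0.04-0.11j,(0.12-0.02j)], [0.11-0.04j,(-0.11+0.24j),-0.22-0.15j], [-0.05-0.11j,(0.24+0.1j),(-0.14+0.23j)]] + [[-0.02-0.05j,-0.04+0.11j,0.12+0.02j],[(0.11+0.04j),(-0.11-0.24j),-0.22+0.15j],[-0.05+0.11j,0.24-0.10j,-0.14-0.23j]]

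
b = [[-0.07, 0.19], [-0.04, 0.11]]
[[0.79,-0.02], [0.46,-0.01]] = b @ [[-1.54, 2.12], [3.61, 0.67]]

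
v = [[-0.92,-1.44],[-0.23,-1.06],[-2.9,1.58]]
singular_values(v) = [3.32, 2.0]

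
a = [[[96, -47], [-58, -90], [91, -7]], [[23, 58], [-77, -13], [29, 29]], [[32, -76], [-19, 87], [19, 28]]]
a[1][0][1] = 58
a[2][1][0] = -19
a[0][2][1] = -7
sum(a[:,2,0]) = 139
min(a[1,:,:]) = -77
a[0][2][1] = -7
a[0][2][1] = -7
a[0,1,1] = -90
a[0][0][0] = 96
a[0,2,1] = -7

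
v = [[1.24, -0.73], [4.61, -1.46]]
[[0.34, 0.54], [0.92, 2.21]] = v @ [[0.11, 0.53], [-0.28, 0.16]]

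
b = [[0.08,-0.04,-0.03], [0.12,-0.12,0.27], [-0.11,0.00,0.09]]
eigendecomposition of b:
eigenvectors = [[-0.49+0.00j, -0.24-0.14j, (-0.24+0.14j)], [(0.48+0j), (-0.94+0j), (-0.94-0j)], [0.73+0.00j, (-0.11-0.15j), (-0.11+0.15j)]]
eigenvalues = [(0.16+0j), (-0.06+0.06j), (-0.06-0.06j)]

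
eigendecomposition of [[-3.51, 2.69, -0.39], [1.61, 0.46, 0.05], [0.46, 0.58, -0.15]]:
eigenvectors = [[0.95, -0.41, -0.06], [-0.31, -0.8, 0.07], [-0.06, -0.44, 1.00]]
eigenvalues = [-4.38, 1.31, -0.13]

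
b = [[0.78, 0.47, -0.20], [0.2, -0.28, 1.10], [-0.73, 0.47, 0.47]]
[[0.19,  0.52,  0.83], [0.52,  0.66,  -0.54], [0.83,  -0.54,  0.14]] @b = [[-0.35, 0.33, 0.92], [0.93, -0.19, 0.37], [0.44, 0.61, -0.69]]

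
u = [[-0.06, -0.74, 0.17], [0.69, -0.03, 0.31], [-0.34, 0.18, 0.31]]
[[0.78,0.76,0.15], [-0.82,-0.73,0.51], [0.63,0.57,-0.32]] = u@[[-1.56, -1.42, 0.75], [-0.75, -0.75, -0.27], [0.77, 0.73, -0.05]]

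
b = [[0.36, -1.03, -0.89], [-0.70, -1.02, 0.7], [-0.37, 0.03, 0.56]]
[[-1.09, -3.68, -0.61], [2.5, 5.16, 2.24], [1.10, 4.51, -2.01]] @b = [[2.41, 4.86, -1.95],[-3.54, -7.77, 2.64],[-2.02, -5.79, 1.05]]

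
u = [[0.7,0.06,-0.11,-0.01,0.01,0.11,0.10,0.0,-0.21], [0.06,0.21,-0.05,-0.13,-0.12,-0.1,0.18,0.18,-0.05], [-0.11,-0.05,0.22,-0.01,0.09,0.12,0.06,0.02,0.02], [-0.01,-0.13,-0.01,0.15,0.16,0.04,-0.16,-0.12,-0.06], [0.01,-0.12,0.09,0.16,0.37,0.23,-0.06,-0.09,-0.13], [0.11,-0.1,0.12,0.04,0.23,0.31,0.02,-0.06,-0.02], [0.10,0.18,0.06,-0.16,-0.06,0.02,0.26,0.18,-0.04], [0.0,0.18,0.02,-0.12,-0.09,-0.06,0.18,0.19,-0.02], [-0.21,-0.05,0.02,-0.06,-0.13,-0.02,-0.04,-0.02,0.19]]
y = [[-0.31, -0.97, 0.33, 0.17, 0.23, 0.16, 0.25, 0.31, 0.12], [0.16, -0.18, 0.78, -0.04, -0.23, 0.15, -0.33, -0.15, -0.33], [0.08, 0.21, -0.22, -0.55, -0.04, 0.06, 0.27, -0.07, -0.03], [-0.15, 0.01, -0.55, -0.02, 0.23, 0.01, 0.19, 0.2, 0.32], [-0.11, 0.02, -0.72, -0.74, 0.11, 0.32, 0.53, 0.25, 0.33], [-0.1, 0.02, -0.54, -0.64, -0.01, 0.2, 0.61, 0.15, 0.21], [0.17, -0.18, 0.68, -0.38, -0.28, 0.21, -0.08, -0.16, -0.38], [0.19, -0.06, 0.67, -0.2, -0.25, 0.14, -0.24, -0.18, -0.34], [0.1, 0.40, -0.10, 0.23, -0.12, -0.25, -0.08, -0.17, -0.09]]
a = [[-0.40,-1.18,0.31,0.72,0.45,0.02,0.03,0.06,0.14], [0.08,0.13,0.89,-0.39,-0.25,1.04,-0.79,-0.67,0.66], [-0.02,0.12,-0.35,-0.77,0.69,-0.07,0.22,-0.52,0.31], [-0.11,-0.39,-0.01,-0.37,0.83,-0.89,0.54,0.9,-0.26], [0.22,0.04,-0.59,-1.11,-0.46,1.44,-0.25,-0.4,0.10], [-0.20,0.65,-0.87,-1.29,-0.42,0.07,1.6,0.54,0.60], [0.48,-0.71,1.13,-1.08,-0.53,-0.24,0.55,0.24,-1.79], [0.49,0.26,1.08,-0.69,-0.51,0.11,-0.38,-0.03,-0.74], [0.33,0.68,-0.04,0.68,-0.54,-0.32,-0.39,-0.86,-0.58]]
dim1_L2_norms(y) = [1.19, 0.99, 0.7, 0.75, 1.28, 1.09, 0.98, 0.9, 0.59]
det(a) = -0.00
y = u @ a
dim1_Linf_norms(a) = [1.18, 1.04, 0.77, 0.9, 1.44, 1.6, 1.79, 1.08, 0.86]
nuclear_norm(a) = 13.95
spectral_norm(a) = 3.05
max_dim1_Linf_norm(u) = 0.7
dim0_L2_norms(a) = [0.92, 1.74, 2.14, 2.53, 1.63, 2.03, 2.05, 1.67, 2.25]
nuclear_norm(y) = 5.30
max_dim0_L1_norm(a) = 7.1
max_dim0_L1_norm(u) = 1.31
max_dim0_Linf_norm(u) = 0.7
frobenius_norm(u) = 1.34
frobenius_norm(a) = 5.80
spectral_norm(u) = 0.88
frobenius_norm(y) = 2.90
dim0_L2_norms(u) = [0.76, 0.4, 0.3, 0.33, 0.52, 0.44, 0.42, 0.36, 0.33]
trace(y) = -0.77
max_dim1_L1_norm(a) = 6.75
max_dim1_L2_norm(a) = 2.66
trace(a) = -1.44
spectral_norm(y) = 2.18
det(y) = -0.00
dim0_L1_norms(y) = [1.37, 2.05, 4.59, 2.97, 1.5, 1.5, 2.58, 1.64, 2.15]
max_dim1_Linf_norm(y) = 0.97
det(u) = -0.00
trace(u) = 2.60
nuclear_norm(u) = 2.61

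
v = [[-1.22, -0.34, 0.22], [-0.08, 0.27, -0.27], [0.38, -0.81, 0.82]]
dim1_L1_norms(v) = [1.78, 0.62, 2.01]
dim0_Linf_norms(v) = [1.22, 0.81, 0.82]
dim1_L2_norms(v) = [1.29, 0.39, 1.21]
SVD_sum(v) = [[-1.04, -0.53, 0.42], [0.12, 0.06, -0.05], [-0.26, -0.13, 0.1]] + [[-0.18,0.19,-0.20], [-0.20,0.21,-0.22], [0.64,-0.68,0.72]] + [[0.0, -0.0, -0.0], [0.0, -0.0, -0.0], [0.00, -0.00, -0.00]]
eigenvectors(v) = [[-0.99, -0.13, -0.06], [-0.02, 0.31, 0.7], [0.17, -0.94, 0.72]]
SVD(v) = [[-0.97, -0.26, 0.03], [0.11, -0.29, 0.95], [-0.24, 0.92, 0.3]] @ diag([1.2870563401151565, 1.2731793381002035, 0.000591949412607601]) @ [[0.84, 0.43, -0.34], [0.54, -0.58, 0.61], [0.06, -0.69, -0.72]]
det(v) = 0.00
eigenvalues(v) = [-1.27, 1.14, -0.0]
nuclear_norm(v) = 2.56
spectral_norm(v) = 1.29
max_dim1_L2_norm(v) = 1.29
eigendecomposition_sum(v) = [[-1.24,-0.22,0.10], [-0.03,-0.0,0.00], [0.22,0.04,-0.02]] + [[0.02, -0.12, 0.12], [-0.05, 0.28, -0.27], [0.16, -0.85, 0.84]] + [[0.0, 0.0, 0.00], [-0.00, -0.00, -0.00], [-0.00, -0.0, -0.00]]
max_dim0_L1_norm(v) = 1.68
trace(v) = -0.13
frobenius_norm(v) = 1.81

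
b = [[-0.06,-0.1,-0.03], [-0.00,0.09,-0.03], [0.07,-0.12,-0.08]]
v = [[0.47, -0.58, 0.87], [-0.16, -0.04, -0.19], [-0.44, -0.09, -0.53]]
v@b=[[0.03, -0.2, -0.07], [-0.00, 0.04, 0.02], [-0.01, 0.1, 0.06]]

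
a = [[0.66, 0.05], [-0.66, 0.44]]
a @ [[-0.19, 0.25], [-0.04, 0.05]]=[[-0.13,0.17], [0.11,-0.14]]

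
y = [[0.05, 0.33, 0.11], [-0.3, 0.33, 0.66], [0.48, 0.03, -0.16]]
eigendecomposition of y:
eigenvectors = [[(-0.17-0.39j), (-0.17+0.39j), (0.59+0j)], [0.68+0.00j, 0.68-0.00j, 0.67+0.00j], [(-0.57+0.17j), (-0.57-0.17j), 0.45+0.00j]]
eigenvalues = [(-0.15+0.33j), (-0.15-0.33j), (0.51+0j)]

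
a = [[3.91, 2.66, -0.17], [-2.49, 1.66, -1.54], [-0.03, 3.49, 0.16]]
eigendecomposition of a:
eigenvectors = [[(-0.53+0j), (0.21-0.39j), (0.21+0.39j)], [(0.41+0j), 0.31+0.54j, (0.31-0.54j)], [(0.74+0j), 0.65+0.00j, (0.65-0j)]]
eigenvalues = [(2.1+0j), (1.81+2.91j), (1.81-2.91j)]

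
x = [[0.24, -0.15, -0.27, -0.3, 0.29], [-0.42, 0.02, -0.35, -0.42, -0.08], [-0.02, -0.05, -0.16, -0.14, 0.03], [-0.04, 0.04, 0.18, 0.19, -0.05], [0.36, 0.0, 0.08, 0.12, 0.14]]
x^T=[[0.24, -0.42, -0.02, -0.04, 0.36], [-0.15, 0.02, -0.05, 0.04, 0.00], [-0.27, -0.35, -0.16, 0.18, 0.08], [-0.3, -0.42, -0.14, 0.19, 0.12], [0.29, -0.08, 0.03, -0.05, 0.14]]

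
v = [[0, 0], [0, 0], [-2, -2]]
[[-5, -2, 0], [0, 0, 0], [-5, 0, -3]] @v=[[0, 0], [0, 0], [6, 6]]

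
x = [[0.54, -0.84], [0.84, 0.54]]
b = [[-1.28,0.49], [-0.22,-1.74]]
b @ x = [[-0.28, 1.34], [-1.58, -0.75]]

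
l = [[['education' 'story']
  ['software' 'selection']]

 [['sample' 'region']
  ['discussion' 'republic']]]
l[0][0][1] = 'story'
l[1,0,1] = 'region'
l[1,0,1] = 'region'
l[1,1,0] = 'discussion'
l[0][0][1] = 'story'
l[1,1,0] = 'discussion'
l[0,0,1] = 'story'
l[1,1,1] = 'republic'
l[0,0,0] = 'education'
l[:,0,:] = [['education', 'story'], ['sample', 'region']]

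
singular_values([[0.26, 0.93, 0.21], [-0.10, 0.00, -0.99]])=[1.1, 0.87]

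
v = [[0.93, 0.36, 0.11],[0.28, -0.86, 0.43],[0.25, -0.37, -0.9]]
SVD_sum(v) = [[-0.0, 0.01, 0.01], [0.05, -0.09, -0.15], [0.28, -0.52, -0.8]] + [[0.72, 0.57, -0.12], [-0.29, -0.23, 0.05], [0.06, 0.05, -0.01]] + [[0.21,-0.22,0.22], [0.52,-0.54,0.53], [-0.09,0.09,-0.09]]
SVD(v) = [[-0.02, -0.93, -0.38], [0.18, 0.37, -0.91], [0.98, -0.08, 0.16]] @ diag([1.0047960359163266, 1.003686271273366, 1.0009489472816298]) @ [[0.28, -0.52, -0.81],[-0.77, -0.62, 0.13],[-0.57, 0.59, -0.58]]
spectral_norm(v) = 1.00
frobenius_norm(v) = 1.74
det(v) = 1.01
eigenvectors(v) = [[(-0.98+0j), (0.07-0.12j), (0.07+0.12j)], [-0.17+0.00j, 0.01+0.70j, 0.01-0.70j], [-0.10+0.00j, (-0.7+0j), -0.70-0.00j]]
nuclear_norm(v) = 3.01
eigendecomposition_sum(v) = [[0.96-0.00j, (0.17+0j), (0.09+0j)], [(0.17-0j), (0.03+0j), 0.02+0.00j], [(0.09-0j), 0.02+0.00j, 0.01+0.00j]] + [[(-0.02+0.01j), (0.1+0.01j), 0.01-0.10j], [0.06-0.08j, -0.44+0.20j, (0.21+0.44j)], [(0.08+0.06j), -0.19-0.45j, (-0.45+0.2j)]] + [[(-0.02-0.01j), 0.10-0.01j, (0.01+0.1j)],  [(0.06+0.08j), -0.44-0.20j, 0.21-0.44j],  [0.08-0.06j, -0.19+0.45j, -0.45-0.20j]]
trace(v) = -0.83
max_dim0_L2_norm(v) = 1.0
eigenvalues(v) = [(1+0j), (-0.92+0.41j), (-0.92-0.41j)]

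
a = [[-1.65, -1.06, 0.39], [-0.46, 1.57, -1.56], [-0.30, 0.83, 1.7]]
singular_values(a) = [2.57, 1.88, 1.62]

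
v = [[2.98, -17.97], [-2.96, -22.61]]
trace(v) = -19.63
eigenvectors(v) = [[0.99, 0.55], [-0.11, 0.84]]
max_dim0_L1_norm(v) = 40.58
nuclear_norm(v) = 33.06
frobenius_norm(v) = 29.19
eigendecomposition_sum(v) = [[4.59,-3.00], [-0.49,0.32]] + [[-1.61, -14.97], [-2.47, -22.93]]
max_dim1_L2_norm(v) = 22.8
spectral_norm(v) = 28.89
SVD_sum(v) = [[-0.29, -17.92], [-0.37, -22.65]] + [[3.27, -0.05], [-2.59, 0.04]]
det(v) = -120.57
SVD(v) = [[0.62, 0.78], [0.78, -0.62]] @ diag([28.885152554768432, 4.174082161116929]) @ [[-0.02, -1.00], [1.00, -0.02]]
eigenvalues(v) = [4.91, -24.54]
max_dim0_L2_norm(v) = 28.88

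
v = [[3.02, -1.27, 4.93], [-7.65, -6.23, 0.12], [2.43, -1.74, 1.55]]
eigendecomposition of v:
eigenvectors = [[0.76,-0.02,-0.37], [-0.44,-0.98,0.72], [0.49,-0.21,0.58]]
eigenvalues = [6.91, -6.39, -2.18]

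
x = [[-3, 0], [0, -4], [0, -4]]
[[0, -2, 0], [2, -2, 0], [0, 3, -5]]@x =[[0, 8], [-6, 8], [0, 8]]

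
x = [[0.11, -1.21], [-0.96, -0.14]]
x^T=[[0.11, -0.96], [-1.21, -0.14]]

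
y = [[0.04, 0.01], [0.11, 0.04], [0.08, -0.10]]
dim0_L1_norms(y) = [0.23, 0.15]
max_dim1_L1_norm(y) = 0.18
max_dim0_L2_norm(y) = 0.14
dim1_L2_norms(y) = [0.04, 0.12, 0.13]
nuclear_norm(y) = 0.25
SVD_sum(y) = [[0.03, -0.01], [0.09, -0.03], [0.1, -0.03]] + [[0.01, 0.02], [0.02, 0.07], [-0.02, -0.07]]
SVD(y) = [[-0.24, -0.22], [-0.63, -0.71], [-0.74, 0.67]] @ diag([0.1455340218401788, 0.10305264910239992]) @ [[-0.95, 0.32], [-0.32, -0.95]]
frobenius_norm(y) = 0.18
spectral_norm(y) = 0.15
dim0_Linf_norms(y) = [0.11, 0.1]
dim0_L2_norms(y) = [0.14, 0.11]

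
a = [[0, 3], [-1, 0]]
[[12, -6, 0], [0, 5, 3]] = a@[[0, -5, -3], [4, -2, 0]]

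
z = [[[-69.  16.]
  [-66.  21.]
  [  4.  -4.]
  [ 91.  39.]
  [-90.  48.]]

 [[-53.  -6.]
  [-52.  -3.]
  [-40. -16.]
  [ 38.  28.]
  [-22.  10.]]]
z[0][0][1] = 16.0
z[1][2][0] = -40.0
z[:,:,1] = [[16.0, 21.0, -4.0, 39.0, 48.0], [-6.0, -3.0, -16.0, 28.0, 10.0]]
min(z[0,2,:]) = -4.0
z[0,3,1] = 39.0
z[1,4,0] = -22.0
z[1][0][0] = -53.0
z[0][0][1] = 16.0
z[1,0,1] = -6.0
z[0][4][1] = 48.0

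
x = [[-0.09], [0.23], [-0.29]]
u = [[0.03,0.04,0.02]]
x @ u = [[-0.0, -0.00, -0.0], [0.01, 0.01, 0.0], [-0.01, -0.01, -0.01]]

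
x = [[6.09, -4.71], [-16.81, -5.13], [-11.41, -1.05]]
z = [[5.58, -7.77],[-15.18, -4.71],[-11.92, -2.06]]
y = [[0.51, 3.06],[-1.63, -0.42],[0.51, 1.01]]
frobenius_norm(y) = 3.71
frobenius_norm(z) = 22.15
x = y + z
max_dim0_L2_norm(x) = 21.21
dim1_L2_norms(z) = [9.57, 15.89, 12.1]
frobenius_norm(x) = 22.35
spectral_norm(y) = 3.39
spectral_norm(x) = 21.48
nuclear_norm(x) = 27.64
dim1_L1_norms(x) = [10.8, 21.94, 12.46]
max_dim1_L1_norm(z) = 19.89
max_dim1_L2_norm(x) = 17.58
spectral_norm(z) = 20.30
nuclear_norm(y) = 4.89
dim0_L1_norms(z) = [32.68, 14.54]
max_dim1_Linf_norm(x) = 16.81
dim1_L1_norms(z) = [13.35, 19.89, 13.98]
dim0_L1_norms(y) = [2.65, 4.49]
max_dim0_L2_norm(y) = 3.25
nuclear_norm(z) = 29.15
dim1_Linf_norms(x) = [6.09, 16.81, 11.41]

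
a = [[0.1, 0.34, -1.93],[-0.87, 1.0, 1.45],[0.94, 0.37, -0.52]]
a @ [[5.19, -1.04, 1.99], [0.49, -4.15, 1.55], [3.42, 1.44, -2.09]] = [[-5.92, -4.29, 4.76],[0.93, -1.16, -3.21],[3.28, -3.26, 3.53]]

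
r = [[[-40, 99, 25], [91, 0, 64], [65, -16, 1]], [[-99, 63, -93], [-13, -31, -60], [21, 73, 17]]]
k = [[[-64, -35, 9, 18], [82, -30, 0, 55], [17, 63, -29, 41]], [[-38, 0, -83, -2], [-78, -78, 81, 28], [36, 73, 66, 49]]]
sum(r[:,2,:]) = 161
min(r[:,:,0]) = -99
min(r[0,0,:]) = -40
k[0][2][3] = 41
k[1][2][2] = 66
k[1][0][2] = -83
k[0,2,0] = 17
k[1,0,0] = -38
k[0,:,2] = [9, 0, -29]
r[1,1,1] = -31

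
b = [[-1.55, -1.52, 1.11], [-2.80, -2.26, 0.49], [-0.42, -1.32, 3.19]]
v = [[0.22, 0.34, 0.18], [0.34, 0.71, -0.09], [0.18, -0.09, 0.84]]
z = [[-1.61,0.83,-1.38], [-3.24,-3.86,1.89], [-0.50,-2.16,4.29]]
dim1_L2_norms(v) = [0.44, 0.79, 0.86]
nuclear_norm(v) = 1.77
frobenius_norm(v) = 1.25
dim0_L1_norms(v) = [0.74, 1.14, 1.11]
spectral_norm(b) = 4.92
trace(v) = 1.77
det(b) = -0.04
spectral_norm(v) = 0.89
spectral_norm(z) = 6.71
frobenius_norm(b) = 5.59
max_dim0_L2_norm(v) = 0.86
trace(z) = -1.18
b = v @ z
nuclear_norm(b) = 7.57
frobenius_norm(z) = 7.58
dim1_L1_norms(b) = [4.18, 5.55, 4.93]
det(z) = 23.85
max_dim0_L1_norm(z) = 7.56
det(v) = -0.00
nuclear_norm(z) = 11.13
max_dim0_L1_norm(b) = 5.1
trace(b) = -0.62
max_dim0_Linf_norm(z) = 4.29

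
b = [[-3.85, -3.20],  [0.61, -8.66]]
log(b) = [[(1.38+3.14j), 0.53-0.00j],[(-0.1+0j), (2.18+3.14j)]]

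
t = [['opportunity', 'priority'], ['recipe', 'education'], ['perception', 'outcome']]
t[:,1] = ['priority', 'education', 'outcome']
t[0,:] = ['opportunity', 'priority']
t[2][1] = 'outcome'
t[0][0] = 'opportunity'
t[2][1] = 'outcome'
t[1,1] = 'education'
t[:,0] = ['opportunity', 'recipe', 'perception']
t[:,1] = ['priority', 'education', 'outcome']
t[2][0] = 'perception'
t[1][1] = 'education'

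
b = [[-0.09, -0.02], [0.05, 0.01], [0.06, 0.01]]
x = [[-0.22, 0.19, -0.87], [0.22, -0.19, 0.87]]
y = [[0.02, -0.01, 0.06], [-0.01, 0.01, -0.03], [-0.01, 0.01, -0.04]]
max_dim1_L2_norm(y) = 0.06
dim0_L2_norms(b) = [0.12, 0.02]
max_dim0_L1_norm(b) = 0.2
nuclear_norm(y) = 0.09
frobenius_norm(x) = 1.30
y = b @ x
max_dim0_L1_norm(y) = 0.13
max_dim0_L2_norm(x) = 1.23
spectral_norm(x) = 1.30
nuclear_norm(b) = 0.12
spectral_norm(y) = 0.08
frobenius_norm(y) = 0.08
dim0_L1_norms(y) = [0.04, 0.03, 0.13]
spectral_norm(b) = 0.12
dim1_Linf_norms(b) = [0.09, 0.05, 0.06]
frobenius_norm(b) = 0.12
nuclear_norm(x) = 1.30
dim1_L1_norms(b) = [0.11, 0.06, 0.07]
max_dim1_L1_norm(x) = 1.28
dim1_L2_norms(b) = [0.09, 0.05, 0.06]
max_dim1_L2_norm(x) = 0.92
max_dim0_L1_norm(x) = 1.74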